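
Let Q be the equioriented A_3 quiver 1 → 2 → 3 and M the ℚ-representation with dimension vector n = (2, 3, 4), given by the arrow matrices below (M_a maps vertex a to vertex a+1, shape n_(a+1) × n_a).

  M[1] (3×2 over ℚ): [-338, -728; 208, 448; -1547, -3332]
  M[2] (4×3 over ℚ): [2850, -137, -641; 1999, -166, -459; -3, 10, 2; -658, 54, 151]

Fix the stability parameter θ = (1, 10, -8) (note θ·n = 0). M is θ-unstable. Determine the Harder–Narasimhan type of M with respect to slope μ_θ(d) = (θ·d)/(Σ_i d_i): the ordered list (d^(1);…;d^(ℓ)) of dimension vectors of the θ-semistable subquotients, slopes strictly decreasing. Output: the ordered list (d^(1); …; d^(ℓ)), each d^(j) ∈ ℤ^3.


Via rank(M_{q-1}∘⋯∘M_p): M ≅ I[1,1], I[1,3], I[2,3]^2, I[3,3].
μ_θ-semistable layers: μ^(1)=1; μ^(2)=-8

((2, 3, 3); (0, 0, 1))


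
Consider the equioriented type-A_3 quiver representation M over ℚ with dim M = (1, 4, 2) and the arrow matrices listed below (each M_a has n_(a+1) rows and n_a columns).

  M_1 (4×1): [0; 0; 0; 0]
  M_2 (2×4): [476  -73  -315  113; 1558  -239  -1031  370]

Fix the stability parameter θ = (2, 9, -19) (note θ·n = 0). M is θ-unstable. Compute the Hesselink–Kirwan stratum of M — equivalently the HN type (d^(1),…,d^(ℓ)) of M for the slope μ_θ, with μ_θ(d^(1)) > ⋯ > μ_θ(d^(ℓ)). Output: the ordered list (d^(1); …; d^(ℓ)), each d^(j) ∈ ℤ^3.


Via rank(M_{q-1}∘⋯∘M_p): M ≅ I[1,1], I[2,2]^2, I[2,3]^2.
μ_θ-semistable layers: μ^(1)=9; μ^(2)=2; μ^(3)=-5

((0, 2, 0); (1, 0, 0); (0, 2, 2))


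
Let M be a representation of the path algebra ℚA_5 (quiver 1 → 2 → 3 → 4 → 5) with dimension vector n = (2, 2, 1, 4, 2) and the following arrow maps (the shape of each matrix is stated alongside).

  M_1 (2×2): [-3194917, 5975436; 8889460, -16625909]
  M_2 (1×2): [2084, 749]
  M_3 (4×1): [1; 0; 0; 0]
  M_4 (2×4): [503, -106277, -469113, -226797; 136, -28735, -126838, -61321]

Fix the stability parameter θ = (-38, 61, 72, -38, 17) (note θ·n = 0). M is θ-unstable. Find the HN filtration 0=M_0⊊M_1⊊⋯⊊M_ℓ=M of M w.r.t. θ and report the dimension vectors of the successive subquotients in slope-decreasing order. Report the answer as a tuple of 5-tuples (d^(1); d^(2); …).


Via rank(M_{q-1}∘⋯∘M_p): M ≅ I[1,2], I[1,5], I[4,4]^2, I[4,5].
μ_θ-semistable layers: μ^(1)=61; μ^(2)=28; μ^(3)=17; μ^(4)=-38

((0, 1, 0, 0, 0); (0, 1, 1, 1, 1); (0, 0, 0, 0, 1); (2, 0, 0, 3, 0))


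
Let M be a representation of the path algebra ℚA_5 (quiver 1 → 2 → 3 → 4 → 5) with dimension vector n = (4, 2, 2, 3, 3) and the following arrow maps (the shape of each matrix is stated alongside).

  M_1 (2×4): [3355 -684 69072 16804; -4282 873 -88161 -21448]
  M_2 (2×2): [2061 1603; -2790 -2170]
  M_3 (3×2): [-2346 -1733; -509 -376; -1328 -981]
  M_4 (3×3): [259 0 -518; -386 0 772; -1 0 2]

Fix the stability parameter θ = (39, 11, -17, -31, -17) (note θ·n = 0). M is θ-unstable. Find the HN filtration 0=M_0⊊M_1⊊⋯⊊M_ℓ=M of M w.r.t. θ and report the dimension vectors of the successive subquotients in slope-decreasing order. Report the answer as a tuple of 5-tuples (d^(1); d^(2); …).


Barcode: M ≅ I[1,1]^2, I[1,2], I[1,4], I[3,5], I[4,4], I[5,5]^2. HN layers by μ_θ (6 steps, strictly decreasing):
  μ^(1)=39; μ^(2)=25; μ^(3)=1/2; μ^(4)=-17; μ^(5)=-24; μ^(6)=-31

((2, 0, 0, 0, 0); (1, 1, 0, 0, 0); (1, 1, 1, 1, 0); (0, 0, 0, 0, 3); (0, 0, 1, 1, 0); (0, 0, 0, 1, 0))


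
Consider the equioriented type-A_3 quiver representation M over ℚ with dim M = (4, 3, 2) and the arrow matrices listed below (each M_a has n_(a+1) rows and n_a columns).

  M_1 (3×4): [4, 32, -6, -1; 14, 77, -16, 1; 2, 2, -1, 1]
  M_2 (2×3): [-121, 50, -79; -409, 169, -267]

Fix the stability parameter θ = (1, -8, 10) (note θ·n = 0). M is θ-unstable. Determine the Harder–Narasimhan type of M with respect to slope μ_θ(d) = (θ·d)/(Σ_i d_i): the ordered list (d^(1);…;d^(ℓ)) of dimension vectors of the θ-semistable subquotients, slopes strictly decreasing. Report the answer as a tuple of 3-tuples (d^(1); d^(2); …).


Via rank(M_{q-1}∘⋯∘M_p): M ≅ I[1,1], I[1,2], I[1,3]^2.
μ_θ-semistable layers: μ^(1)=10; μ^(2)=1; μ^(3)=-7/2

((0, 0, 2); (1, 0, 0); (3, 3, 0))


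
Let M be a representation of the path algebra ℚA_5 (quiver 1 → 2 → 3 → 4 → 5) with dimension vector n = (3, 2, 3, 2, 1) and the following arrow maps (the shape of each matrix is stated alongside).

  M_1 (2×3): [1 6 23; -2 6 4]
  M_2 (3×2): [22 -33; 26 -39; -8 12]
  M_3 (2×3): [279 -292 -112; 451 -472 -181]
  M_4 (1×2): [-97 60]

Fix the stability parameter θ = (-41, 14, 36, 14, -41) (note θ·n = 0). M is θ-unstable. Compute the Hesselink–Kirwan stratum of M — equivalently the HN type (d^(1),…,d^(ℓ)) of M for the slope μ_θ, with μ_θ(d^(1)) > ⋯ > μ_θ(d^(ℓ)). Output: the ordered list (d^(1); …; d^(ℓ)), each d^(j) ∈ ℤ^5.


Interval decomposition of M: I[1,1], I[1,2], I[1,5], I[3,3], I[3,4].
HN type (ℓ=5): μ^(1)=36; μ^(2)=25; μ^(3)=14; μ^(4)=23/4; μ^(5)=-41

((0, 0, 1, 0, 0); (0, 0, 1, 1, 0); (0, 1, 0, 0, 0); (0, 1, 1, 1, 1); (3, 0, 0, 0, 0))


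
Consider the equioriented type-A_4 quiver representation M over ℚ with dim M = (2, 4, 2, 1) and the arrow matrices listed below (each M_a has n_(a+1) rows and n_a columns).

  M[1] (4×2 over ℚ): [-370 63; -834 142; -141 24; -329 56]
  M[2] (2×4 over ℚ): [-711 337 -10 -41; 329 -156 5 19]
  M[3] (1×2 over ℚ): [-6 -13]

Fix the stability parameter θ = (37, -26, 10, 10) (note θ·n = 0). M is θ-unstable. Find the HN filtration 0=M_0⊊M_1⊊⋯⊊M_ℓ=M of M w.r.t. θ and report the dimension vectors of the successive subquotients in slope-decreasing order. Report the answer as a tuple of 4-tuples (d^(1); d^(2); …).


Interval decomposition of M: I[1,3], I[1,4], I[2,2]^2.
HN type (ℓ=3): μ^(1)=10; μ^(2)=11/2; μ^(3)=-26

((0, 0, 2, 1); (2, 2, 0, 0); (0, 2, 0, 0))


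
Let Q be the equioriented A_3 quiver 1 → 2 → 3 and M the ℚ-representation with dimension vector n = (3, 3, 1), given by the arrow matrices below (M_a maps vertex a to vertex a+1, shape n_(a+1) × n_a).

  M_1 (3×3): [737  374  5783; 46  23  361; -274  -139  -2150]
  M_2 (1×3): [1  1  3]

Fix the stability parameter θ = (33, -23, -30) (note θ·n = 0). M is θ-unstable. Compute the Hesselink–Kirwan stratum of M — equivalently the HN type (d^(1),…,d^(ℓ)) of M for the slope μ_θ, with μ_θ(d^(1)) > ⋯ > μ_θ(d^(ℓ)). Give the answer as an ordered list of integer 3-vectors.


Barcode: M ≅ I[1,2]^2, I[1,3]. HN layers by μ_θ (2 steps, strictly decreasing):
  μ^(1)=5; μ^(2)=-20/3

((2, 2, 0); (1, 1, 1))


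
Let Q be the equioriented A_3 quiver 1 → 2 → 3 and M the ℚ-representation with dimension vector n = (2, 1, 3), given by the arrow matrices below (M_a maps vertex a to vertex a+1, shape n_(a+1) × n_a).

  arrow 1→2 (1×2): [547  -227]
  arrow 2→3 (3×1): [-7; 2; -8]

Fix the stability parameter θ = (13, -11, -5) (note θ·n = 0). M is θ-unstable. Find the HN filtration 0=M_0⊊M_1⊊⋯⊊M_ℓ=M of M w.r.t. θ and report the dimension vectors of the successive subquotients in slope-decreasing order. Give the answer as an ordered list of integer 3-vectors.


Interval decomposition of M: I[1,1], I[1,3], I[3,3]^2.
HN type (ℓ=3): μ^(1)=13; μ^(2)=-1; μ^(3)=-5

((1, 0, 0); (1, 1, 1); (0, 0, 2))


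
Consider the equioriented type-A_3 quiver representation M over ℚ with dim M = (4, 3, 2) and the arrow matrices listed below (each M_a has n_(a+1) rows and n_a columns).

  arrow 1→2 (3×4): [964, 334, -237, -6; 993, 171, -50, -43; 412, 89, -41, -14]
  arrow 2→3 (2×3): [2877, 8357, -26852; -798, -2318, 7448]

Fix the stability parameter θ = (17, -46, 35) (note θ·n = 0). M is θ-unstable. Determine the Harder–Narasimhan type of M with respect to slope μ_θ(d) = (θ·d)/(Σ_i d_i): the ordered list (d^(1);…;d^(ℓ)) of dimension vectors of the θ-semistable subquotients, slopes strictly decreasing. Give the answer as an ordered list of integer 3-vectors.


Interval decomposition of M: I[1,1], I[1,2]^2, I[1,3], I[3,3].
HN type (ℓ=3): μ^(1)=35; μ^(2)=17; μ^(3)=-29/2

((0, 0, 2); (1, 0, 0); (3, 3, 0))


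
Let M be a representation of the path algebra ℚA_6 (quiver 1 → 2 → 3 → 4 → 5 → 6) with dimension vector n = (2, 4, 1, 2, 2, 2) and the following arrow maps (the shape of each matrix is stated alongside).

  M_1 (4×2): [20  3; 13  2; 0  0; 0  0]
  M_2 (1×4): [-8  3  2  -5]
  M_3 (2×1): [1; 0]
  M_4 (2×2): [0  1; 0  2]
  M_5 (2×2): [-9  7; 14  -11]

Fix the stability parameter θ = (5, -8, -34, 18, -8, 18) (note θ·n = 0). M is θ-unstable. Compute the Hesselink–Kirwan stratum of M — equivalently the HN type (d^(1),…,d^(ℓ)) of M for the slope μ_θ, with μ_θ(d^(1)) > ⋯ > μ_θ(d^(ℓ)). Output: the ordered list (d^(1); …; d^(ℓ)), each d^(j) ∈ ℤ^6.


Barcode: M ≅ I[1,2], I[1,4], I[2,2]^2, I[4,6], I[5,6]. HN layers by μ_θ (5 steps, strictly decreasing):
  μ^(1)=18; μ^(2)=5; μ^(3)=-3/2; μ^(4)=-8; μ^(5)=-37/3

((0, 0, 0, 1, 0, 2); (0, 0, 0, 1, 1, 0); (1, 1, 0, 0, 0, 0); (0, 2, 0, 0, 1, 0); (1, 1, 1, 0, 0, 0))


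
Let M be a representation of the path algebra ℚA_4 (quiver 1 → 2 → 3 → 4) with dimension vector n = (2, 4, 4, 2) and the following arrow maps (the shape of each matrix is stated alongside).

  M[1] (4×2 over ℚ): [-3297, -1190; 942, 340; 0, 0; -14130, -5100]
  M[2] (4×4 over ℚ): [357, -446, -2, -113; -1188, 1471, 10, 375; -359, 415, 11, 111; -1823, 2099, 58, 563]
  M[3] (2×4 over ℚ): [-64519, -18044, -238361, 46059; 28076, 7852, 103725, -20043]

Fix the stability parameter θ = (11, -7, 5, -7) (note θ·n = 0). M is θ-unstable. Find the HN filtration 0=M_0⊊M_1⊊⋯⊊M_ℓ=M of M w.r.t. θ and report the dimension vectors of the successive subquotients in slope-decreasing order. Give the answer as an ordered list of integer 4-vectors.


Interval decomposition of M: I[1,1], I[1,4], I[2,3]^2, I[2,4].
HN type (ℓ=5): μ^(1)=11; μ^(2)=5; μ^(3)=1/2; μ^(4)=-1; μ^(5)=-7

((1, 0, 0, 0); (0, 0, 2, 0); (1, 1, 1, 1); (0, 0, 1, 1); (0, 3, 0, 0))


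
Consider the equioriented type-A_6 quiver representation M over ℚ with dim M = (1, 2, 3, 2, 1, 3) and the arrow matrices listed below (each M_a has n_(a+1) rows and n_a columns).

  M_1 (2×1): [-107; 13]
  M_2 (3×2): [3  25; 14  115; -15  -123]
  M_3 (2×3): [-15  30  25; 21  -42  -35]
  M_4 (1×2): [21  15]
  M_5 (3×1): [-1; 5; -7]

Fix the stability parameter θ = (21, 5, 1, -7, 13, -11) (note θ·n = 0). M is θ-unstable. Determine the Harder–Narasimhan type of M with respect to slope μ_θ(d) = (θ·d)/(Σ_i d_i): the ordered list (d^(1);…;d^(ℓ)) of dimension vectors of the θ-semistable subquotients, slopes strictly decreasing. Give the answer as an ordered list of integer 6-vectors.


Interval decomposition of M: I[1,3], I[2,3], I[3,4], I[4,6], I[6,6]^2.
HN type (ℓ=6): μ^(1)=9; μ^(2)=3; μ^(3)=1; μ^(4)=-3; μ^(5)=-7; μ^(6)=-11

((1, 1, 1, 0, 0, 0); (0, 1, 1, 0, 0, 0); (0, 0, 0, 0, 1, 1); (0, 0, 1, 1, 0, 0); (0, 0, 0, 1, 0, 0); (0, 0, 0, 0, 0, 2))


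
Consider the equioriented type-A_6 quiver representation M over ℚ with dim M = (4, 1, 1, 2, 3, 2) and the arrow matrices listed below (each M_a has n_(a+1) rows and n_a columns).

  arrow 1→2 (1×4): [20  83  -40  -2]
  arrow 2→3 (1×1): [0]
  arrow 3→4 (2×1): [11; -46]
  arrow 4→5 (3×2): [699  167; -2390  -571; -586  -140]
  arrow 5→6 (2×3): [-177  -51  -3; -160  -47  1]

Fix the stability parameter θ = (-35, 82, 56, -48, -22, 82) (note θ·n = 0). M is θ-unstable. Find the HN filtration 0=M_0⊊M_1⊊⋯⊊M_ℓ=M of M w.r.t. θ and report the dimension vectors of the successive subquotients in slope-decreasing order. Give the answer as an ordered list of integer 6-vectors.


Interval decomposition of M: I[1,1]^3, I[1,2], I[3,6], I[4,6], I[5,5].
HN type (ℓ=5): μ^(1)=82; μ^(2)=-14/3; μ^(3)=-22; μ^(4)=-35; μ^(5)=-48

((0, 1, 0, 0, 0, 2); (0, 0, 1, 1, 1, 0); (0, 0, 0, 0, 2, 0); (4, 0, 0, 0, 0, 0); (0, 0, 0, 1, 0, 0))


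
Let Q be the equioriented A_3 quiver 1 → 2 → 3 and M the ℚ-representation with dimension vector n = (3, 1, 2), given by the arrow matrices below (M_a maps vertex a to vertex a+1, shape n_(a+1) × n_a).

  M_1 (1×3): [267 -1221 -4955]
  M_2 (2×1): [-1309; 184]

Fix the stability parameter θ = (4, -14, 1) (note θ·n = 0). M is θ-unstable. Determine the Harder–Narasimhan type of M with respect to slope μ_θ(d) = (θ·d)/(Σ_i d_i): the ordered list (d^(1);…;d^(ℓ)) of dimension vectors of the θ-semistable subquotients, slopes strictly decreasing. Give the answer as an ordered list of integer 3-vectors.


Via rank(M_{q-1}∘⋯∘M_p): M ≅ I[1,1]^2, I[1,3], I[3,3].
μ_θ-semistable layers: μ^(1)=4; μ^(2)=1; μ^(3)=-5

((2, 0, 0); (0, 0, 2); (1, 1, 0))


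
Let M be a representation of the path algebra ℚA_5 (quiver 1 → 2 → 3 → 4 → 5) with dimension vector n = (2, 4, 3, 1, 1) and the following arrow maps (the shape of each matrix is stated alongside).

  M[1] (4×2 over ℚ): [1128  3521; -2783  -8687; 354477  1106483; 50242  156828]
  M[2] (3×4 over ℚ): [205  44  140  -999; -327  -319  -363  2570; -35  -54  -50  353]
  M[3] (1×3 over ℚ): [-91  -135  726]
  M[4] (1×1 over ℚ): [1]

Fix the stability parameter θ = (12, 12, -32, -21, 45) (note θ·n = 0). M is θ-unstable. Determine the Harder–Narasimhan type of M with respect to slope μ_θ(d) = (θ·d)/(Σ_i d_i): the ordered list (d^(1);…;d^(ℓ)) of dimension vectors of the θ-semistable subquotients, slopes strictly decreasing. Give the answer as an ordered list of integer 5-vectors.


Interval decomposition of M: I[1,3], I[1,5], I[2,2], I[2,3].
HN type (ℓ=5): μ^(1)=45; μ^(2)=12; μ^(3)=-8/3; μ^(4)=-29/4; μ^(5)=-10

((0, 0, 0, 0, 1); (0, 1, 0, 0, 0); (1, 1, 1, 0, 0); (1, 1, 1, 1, 0); (0, 1, 1, 0, 0))


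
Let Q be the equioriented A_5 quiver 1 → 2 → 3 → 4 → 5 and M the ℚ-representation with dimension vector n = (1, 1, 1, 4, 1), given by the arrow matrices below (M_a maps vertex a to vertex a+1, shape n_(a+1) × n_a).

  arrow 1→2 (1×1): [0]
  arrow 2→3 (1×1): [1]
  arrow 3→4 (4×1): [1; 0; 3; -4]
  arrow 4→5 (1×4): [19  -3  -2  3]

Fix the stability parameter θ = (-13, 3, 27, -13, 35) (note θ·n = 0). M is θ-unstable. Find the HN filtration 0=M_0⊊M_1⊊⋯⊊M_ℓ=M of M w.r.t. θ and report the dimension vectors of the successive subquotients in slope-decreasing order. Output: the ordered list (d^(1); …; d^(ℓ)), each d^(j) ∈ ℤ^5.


Interval decomposition of M: I[1,1], I[2,5], I[4,4]^3.
HN type (ℓ=4): μ^(1)=35; μ^(2)=7; μ^(3)=3; μ^(4)=-13

((0, 0, 0, 0, 1); (0, 0, 1, 1, 0); (0, 1, 0, 0, 0); (1, 0, 0, 3, 0))


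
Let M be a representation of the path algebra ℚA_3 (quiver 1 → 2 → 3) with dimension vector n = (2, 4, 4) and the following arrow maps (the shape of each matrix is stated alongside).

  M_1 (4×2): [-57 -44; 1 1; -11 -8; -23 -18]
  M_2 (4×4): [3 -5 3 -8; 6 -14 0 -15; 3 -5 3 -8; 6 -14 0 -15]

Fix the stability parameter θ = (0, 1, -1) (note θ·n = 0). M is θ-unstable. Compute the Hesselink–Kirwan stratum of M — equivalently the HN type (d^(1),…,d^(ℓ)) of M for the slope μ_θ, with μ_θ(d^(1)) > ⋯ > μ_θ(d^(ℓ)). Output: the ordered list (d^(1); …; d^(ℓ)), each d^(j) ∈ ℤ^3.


Via rank(M_{q-1}∘⋯∘M_p): M ≅ I[1,3]^2, I[2,2]^2, I[3,3]^2.
μ_θ-semistable layers: μ^(1)=1; μ^(2)=0; μ^(3)=-1

((0, 2, 0); (2, 2, 2); (0, 0, 2))


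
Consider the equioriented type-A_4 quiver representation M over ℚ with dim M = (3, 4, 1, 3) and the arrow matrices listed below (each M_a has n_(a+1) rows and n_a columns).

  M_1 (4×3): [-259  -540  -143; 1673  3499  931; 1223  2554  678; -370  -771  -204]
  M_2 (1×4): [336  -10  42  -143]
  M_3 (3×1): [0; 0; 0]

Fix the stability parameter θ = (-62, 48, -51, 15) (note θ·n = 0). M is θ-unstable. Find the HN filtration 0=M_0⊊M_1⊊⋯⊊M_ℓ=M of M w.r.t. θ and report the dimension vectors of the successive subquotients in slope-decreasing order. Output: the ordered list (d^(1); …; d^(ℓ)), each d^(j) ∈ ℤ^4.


Barcode: M ≅ I[1,2]^2, I[1,3], I[2,2], I[4,4]^3. HN layers by μ_θ (4 steps, strictly decreasing):
  μ^(1)=48; μ^(2)=15; μ^(3)=-3/2; μ^(4)=-62

((0, 3, 0, 0); (0, 0, 0, 3); (0, 1, 1, 0); (3, 0, 0, 0))


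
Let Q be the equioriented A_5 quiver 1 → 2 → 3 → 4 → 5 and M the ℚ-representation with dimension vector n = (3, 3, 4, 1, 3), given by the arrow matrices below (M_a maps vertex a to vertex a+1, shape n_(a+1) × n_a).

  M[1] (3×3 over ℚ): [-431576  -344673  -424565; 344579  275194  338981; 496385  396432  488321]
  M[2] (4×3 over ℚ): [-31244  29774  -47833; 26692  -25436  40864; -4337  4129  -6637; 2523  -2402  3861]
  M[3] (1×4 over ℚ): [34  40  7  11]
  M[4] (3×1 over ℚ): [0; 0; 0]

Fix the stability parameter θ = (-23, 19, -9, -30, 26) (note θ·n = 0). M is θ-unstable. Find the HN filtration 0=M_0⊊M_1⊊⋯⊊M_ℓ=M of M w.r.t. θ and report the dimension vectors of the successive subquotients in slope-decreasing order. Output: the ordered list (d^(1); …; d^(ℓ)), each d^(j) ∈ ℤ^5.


Via rank(M_{q-1}∘⋯∘M_p): M ≅ I[1,1], I[1,3], I[1,4], I[2,3], I[3,3], I[5,5]^3.
μ_θ-semistable layers: μ^(1)=26; μ^(2)=5; μ^(3)=-20/3; μ^(4)=-9; μ^(5)=-23

((0, 0, 0, 0, 3); (0, 2, 2, 0, 0); (0, 1, 1, 1, 0); (0, 0, 1, 0, 0); (3, 0, 0, 0, 0))


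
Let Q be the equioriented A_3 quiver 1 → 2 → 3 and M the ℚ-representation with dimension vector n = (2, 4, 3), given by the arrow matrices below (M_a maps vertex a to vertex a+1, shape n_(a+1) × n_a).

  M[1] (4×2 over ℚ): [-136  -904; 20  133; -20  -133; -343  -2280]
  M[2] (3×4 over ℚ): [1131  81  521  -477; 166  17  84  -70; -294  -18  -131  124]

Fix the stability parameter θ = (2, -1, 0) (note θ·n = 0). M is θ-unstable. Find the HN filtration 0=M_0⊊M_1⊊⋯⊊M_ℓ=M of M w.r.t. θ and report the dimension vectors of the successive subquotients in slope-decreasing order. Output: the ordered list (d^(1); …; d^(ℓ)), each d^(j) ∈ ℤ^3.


Barcode: M ≅ I[1,3]^2, I[2,2], I[2,3]. HN layers by μ_θ (3 steps, strictly decreasing):
  μ^(1)=1/3; μ^(2)=0; μ^(3)=-1

((2, 2, 2); (0, 0, 1); (0, 2, 0))


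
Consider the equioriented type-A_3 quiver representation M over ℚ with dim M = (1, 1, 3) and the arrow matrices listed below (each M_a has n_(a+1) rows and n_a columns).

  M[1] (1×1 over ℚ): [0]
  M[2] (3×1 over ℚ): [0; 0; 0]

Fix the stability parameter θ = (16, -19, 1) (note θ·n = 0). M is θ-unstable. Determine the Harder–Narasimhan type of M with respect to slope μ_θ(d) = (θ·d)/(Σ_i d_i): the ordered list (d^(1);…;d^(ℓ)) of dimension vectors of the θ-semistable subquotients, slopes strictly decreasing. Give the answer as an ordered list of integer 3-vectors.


Barcode: M ≅ I[1,1], I[2,2], I[3,3]^3. HN layers by μ_θ (3 steps, strictly decreasing):
  μ^(1)=16; μ^(2)=1; μ^(3)=-19

((1, 0, 0); (0, 0, 3); (0, 1, 0))


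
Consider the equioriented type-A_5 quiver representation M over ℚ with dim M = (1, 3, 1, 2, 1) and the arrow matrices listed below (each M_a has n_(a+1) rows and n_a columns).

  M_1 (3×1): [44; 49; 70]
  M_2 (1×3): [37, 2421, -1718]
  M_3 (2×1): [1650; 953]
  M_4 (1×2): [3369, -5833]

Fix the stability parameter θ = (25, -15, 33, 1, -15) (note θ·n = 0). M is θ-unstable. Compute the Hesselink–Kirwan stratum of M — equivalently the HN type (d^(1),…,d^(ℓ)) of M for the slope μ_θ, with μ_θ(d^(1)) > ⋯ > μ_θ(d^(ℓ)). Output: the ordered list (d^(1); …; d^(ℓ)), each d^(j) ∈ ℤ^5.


Via rank(M_{q-1}∘⋯∘M_p): M ≅ I[1,5], I[2,2]^2, I[4,4].
μ_θ-semistable layers: μ^(1)=19/3; μ^(2)=5; μ^(3)=1; μ^(4)=-15

((0, 0, 1, 1, 1); (1, 1, 0, 0, 0); (0, 0, 0, 1, 0); (0, 2, 0, 0, 0))


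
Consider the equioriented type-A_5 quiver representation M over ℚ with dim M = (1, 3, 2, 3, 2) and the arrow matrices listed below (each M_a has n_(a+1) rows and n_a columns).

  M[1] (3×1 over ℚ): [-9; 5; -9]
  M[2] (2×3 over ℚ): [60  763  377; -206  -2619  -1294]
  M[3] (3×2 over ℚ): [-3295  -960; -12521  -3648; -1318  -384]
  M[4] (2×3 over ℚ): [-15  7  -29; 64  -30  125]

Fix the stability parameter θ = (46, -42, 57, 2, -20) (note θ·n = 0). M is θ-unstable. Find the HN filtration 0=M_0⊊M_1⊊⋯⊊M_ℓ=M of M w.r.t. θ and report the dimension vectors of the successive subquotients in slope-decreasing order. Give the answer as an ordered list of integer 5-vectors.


Barcode: M ≅ I[1,4], I[2,2], I[2,3], I[4,5]^2. HN layers by μ_θ (5 steps, strictly decreasing):
  μ^(1)=57; μ^(2)=59/2; μ^(3)=2; μ^(4)=-9; μ^(5)=-42

((0, 0, 1, 0, 0); (0, 0, 1, 1, 0); (1, 1, 0, 0, 0); (0, 0, 0, 2, 2); (0, 2, 0, 0, 0))


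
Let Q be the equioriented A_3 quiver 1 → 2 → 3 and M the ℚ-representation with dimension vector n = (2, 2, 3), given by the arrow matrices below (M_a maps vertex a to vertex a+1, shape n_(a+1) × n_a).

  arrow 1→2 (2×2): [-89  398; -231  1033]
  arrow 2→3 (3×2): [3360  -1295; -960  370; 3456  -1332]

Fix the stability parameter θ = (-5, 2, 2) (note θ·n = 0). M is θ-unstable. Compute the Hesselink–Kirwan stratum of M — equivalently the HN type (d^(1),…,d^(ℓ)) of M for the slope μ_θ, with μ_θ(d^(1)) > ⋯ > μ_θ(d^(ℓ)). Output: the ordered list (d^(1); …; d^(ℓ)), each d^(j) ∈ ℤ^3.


Barcode: M ≅ I[1,2], I[1,3], I[3,3]^2. HN layers by μ_θ (2 steps, strictly decreasing):
  μ^(1)=2; μ^(2)=-5

((0, 2, 3); (2, 0, 0))


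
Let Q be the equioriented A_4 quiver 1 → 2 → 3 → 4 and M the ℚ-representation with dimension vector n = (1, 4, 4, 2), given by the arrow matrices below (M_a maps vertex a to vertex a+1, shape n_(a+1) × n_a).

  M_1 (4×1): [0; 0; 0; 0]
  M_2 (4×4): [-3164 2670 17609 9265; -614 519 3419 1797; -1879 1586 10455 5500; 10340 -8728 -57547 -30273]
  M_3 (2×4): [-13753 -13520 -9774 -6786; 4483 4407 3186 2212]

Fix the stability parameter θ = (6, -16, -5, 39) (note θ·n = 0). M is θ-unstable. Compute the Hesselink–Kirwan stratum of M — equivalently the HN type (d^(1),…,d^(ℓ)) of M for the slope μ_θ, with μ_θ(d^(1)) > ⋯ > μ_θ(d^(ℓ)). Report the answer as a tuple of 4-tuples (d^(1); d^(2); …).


Barcode: M ≅ I[1,1], I[2,3]^2, I[2,4]^2. HN layers by μ_θ (4 steps, strictly decreasing):
  μ^(1)=39; μ^(2)=6; μ^(3)=-5; μ^(4)=-16

((0, 0, 0, 2); (1, 0, 0, 0); (0, 0, 4, 0); (0, 4, 0, 0))


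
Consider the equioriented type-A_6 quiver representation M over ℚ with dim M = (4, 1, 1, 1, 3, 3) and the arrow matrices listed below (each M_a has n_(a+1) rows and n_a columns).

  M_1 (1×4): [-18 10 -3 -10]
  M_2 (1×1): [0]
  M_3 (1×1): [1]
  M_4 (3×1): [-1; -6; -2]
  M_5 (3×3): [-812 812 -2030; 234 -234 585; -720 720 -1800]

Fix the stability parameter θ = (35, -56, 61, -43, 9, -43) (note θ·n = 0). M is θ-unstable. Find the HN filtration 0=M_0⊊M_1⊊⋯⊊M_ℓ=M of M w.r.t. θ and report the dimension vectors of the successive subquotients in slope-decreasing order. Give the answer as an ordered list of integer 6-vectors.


Interval decomposition of M: I[1,1]^3, I[1,2], I[3,5], I[5,5], I[5,6], I[6,6]^2.
HN type (ℓ=5): μ^(1)=35; μ^(2)=9; μ^(3)=-21/2; μ^(4)=-17; μ^(5)=-43

((3, 0, 0, 0, 0, 0); (0, 0, 1, 1, 2, 0); (1, 1, 0, 0, 0, 0); (0, 0, 0, 0, 1, 1); (0, 0, 0, 0, 0, 2))


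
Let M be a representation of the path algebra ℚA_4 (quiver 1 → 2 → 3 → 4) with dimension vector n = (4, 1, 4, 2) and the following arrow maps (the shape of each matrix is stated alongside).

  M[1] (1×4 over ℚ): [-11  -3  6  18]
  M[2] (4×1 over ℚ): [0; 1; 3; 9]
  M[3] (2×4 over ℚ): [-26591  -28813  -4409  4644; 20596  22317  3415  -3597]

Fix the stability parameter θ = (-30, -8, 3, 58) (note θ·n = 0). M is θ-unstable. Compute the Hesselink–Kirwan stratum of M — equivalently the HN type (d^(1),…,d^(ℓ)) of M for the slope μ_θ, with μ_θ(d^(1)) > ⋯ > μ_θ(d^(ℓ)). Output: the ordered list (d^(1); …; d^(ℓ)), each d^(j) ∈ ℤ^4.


Via rank(M_{q-1}∘⋯∘M_p): M ≅ I[1,1]^3, I[1,4], I[3,3]^2, I[3,4].
μ_θ-semistable layers: μ^(1)=58; μ^(2)=3; μ^(3)=-8; μ^(4)=-30

((0, 0, 0, 2); (0, 0, 4, 0); (0, 1, 0, 0); (4, 0, 0, 0))


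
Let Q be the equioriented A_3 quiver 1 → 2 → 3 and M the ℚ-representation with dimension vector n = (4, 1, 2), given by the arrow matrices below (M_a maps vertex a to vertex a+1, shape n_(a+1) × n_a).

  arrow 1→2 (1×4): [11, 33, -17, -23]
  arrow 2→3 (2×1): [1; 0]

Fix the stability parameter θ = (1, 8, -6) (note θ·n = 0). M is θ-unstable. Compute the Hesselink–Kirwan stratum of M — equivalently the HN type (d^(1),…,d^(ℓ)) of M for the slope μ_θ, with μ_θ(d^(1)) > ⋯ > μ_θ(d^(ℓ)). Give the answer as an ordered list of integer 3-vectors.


Barcode: M ≅ I[1,1]^3, I[1,3], I[3,3]. HN layers by μ_θ (2 steps, strictly decreasing):
  μ^(1)=1; μ^(2)=-6

((4, 1, 1); (0, 0, 1))


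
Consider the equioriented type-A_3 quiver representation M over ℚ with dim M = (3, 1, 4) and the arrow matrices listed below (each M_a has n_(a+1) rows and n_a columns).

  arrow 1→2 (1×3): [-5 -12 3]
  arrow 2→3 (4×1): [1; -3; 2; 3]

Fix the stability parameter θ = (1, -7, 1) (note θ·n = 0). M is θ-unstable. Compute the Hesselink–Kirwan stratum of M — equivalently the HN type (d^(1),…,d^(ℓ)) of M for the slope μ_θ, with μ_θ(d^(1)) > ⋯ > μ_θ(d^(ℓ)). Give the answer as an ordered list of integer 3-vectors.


Interval decomposition of M: I[1,1]^2, I[1,3], I[3,3]^3.
HN type (ℓ=2): μ^(1)=1; μ^(2)=-3

((2, 0, 4); (1, 1, 0))


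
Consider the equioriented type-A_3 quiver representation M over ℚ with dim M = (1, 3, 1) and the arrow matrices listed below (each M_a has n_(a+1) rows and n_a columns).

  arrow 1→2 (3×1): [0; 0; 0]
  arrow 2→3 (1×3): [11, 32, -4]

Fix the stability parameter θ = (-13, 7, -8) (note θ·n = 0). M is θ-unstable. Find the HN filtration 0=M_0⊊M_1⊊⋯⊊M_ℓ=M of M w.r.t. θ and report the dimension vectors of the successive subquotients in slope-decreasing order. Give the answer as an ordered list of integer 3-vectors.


Barcode: M ≅ I[1,1], I[2,2]^2, I[2,3]. HN layers by μ_θ (3 steps, strictly decreasing):
  μ^(1)=7; μ^(2)=-1/2; μ^(3)=-13

((0, 2, 0); (0, 1, 1); (1, 0, 0))


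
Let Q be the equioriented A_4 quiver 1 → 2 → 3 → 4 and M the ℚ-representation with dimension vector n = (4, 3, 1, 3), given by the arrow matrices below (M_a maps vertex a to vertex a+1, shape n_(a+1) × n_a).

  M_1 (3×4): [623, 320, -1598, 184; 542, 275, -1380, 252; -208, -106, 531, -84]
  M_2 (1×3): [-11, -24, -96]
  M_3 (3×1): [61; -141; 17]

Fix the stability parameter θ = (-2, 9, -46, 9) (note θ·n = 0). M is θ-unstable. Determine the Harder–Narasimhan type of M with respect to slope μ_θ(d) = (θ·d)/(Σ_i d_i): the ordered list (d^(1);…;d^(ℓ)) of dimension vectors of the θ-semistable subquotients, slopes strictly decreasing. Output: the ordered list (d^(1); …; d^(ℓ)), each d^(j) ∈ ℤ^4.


Barcode: M ≅ I[1,1], I[1,2]^2, I[1,4], I[4,4]^2. HN layers by μ_θ (3 steps, strictly decreasing):
  μ^(1)=9; μ^(2)=-2; μ^(3)=-13

((0, 2, 0, 3); (3, 0, 0, 0); (1, 1, 1, 0))


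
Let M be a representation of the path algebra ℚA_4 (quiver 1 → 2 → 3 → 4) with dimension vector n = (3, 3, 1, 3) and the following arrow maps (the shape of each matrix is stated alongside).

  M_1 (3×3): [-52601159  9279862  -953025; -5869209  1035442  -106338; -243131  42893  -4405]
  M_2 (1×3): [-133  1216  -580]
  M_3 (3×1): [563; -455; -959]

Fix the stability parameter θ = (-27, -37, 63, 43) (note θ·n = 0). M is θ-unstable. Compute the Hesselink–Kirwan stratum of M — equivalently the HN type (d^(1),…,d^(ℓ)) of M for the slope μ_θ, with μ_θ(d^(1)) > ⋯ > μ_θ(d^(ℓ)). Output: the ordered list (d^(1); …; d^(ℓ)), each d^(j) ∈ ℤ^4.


Via rank(M_{q-1}∘⋯∘M_p): M ≅ I[1,2]^2, I[1,4], I[4,4]^2.
μ_θ-semistable layers: μ^(1)=53; μ^(2)=43; μ^(3)=-32

((0, 0, 1, 1); (0, 0, 0, 2); (3, 3, 0, 0))


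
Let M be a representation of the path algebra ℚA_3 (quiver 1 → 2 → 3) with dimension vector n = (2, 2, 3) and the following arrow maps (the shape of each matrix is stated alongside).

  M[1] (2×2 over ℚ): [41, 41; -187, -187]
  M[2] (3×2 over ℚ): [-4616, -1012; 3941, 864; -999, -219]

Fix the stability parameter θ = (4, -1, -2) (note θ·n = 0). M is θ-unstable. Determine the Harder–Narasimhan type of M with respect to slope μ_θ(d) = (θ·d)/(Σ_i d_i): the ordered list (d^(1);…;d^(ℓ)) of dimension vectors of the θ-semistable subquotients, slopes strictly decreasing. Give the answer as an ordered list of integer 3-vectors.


Barcode: M ≅ I[1,1], I[1,3], I[2,3], I[3,3]. HN layers by μ_θ (4 steps, strictly decreasing):
  μ^(1)=4; μ^(2)=1/3; μ^(3)=-3/2; μ^(4)=-2

((1, 0, 0); (1, 1, 1); (0, 1, 1); (0, 0, 1))


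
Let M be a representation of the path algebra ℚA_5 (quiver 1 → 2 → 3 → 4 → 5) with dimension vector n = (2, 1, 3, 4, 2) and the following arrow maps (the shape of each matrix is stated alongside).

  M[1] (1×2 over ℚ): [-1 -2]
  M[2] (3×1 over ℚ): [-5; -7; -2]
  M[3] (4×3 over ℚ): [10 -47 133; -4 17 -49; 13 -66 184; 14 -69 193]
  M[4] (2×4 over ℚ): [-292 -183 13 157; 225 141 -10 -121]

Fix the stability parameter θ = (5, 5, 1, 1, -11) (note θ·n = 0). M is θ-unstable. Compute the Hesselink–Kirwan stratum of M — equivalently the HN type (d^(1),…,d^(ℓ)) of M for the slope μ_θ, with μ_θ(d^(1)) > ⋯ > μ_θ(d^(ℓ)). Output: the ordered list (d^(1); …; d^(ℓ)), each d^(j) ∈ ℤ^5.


Interval decomposition of M: I[1,1], I[1,5], I[3,4], I[3,5], I[4,4].
HN type (ℓ=4): μ^(1)=5; μ^(2)=1; μ^(3)=1/5; μ^(4)=-3

((1, 0, 0, 0, 0); (0, 0, 1, 2, 0); (1, 1, 1, 1, 1); (0, 0, 1, 1, 1))


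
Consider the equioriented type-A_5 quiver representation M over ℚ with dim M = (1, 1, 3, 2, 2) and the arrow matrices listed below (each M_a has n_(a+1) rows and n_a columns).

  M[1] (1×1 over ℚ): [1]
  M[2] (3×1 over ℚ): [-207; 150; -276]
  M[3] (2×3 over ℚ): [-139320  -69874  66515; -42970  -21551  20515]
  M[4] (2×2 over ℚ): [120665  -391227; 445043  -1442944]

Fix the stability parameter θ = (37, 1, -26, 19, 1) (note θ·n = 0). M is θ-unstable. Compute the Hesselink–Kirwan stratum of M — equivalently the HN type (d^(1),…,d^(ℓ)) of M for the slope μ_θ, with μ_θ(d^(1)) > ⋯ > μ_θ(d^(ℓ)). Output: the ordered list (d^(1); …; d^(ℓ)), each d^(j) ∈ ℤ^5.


Interval decomposition of M: I[1,3], I[3,5]^2.
HN type (ℓ=3): μ^(1)=10; μ^(2)=4; μ^(3)=-26

((0, 0, 0, 2, 2); (1, 1, 1, 0, 0); (0, 0, 2, 0, 0))


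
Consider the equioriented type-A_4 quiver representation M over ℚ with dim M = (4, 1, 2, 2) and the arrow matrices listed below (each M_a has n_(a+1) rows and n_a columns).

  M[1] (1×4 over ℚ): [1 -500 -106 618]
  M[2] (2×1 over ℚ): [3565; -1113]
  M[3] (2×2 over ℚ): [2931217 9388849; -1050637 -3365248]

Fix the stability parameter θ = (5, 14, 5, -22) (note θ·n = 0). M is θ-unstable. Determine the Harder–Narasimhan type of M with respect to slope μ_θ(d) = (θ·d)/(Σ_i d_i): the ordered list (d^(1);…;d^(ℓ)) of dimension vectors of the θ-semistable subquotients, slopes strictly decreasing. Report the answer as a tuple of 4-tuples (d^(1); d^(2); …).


Interval decomposition of M: I[1,1]^3, I[1,4], I[3,4].
HN type (ℓ=3): μ^(1)=5; μ^(2)=1/2; μ^(3)=-17/2

((3, 0, 0, 0); (1, 1, 1, 1); (0, 0, 1, 1))


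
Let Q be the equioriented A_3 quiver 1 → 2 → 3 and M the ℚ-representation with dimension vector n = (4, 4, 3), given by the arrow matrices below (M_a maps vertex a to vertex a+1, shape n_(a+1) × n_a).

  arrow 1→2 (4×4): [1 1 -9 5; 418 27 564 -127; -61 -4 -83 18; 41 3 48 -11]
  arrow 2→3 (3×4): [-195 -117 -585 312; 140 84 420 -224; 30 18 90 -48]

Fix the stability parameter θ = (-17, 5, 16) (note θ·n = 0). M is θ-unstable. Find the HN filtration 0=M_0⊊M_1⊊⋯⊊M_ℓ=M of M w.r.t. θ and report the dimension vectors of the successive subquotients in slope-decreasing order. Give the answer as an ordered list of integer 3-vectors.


Barcode: M ≅ I[1,2]^3, I[1,3], I[3,3]^2. HN layers by μ_θ (3 steps, strictly decreasing):
  μ^(1)=16; μ^(2)=5; μ^(3)=-17

((0, 0, 3); (0, 4, 0); (4, 0, 0))


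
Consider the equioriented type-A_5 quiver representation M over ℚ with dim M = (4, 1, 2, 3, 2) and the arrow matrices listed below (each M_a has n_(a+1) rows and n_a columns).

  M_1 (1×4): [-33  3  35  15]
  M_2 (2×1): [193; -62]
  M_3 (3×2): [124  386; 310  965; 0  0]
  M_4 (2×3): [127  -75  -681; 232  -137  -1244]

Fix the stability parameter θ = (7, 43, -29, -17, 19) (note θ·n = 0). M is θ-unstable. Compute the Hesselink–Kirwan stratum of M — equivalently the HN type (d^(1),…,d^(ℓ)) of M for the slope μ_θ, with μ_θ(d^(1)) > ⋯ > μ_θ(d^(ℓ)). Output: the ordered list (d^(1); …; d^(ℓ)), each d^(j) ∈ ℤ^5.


Via rank(M_{q-1}∘⋯∘M_p): M ≅ I[1,1]^3, I[1,3], I[3,5], I[4,4], I[4,5].
μ_θ-semistable layers: μ^(1)=19; μ^(2)=7; μ^(3)=-17; μ^(4)=-29

((0, 0, 0, 0, 2); (4, 1, 1, 0, 0); (0, 0, 0, 3, 0); (0, 0, 1, 0, 0))


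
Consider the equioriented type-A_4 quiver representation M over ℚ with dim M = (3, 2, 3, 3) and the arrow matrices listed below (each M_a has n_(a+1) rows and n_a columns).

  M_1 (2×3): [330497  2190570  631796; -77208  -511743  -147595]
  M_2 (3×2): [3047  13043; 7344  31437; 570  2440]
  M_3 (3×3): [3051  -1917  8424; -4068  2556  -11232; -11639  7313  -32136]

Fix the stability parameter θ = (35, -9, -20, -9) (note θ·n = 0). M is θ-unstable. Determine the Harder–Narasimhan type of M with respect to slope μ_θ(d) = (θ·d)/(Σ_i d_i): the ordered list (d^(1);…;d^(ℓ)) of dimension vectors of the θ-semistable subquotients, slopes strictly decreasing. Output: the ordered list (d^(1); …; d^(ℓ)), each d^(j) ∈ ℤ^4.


Interval decomposition of M: I[1,1], I[1,3], I[1,4], I[3,3], I[4,4]^2.
HN type (ℓ=5): μ^(1)=35; μ^(2)=2; μ^(3)=-3/4; μ^(4)=-9; μ^(5)=-20

((1, 0, 0, 0); (1, 1, 1, 0); (1, 1, 1, 1); (0, 0, 0, 2); (0, 0, 1, 0))


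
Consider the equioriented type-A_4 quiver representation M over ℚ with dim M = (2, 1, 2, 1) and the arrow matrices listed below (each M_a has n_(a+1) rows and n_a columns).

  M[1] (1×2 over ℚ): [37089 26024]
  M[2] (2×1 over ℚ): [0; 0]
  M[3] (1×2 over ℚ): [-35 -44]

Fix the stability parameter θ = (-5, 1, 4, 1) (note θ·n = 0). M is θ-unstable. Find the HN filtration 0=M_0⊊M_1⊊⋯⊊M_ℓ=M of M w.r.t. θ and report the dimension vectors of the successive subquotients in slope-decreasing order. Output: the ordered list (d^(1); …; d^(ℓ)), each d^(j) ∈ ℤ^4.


Via rank(M_{q-1}∘⋯∘M_p): M ≅ I[1,1], I[1,2], I[3,3], I[3,4].
μ_θ-semistable layers: μ^(1)=4; μ^(2)=5/2; μ^(3)=1; μ^(4)=-5

((0, 0, 1, 0); (0, 0, 1, 1); (0, 1, 0, 0); (2, 0, 0, 0))


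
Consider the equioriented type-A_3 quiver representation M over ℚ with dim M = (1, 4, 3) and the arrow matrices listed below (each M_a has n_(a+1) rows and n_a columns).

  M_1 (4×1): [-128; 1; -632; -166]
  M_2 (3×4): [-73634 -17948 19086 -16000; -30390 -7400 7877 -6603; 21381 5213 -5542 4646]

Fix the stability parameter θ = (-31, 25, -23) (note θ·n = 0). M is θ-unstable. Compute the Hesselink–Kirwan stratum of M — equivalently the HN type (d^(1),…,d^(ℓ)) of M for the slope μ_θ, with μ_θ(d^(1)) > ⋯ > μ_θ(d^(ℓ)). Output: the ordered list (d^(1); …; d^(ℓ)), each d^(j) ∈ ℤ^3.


Barcode: M ≅ I[1,3], I[2,2], I[2,3]^2. HN layers by μ_θ (3 steps, strictly decreasing):
  μ^(1)=25; μ^(2)=1; μ^(3)=-31

((0, 1, 0); (0, 3, 3); (1, 0, 0))


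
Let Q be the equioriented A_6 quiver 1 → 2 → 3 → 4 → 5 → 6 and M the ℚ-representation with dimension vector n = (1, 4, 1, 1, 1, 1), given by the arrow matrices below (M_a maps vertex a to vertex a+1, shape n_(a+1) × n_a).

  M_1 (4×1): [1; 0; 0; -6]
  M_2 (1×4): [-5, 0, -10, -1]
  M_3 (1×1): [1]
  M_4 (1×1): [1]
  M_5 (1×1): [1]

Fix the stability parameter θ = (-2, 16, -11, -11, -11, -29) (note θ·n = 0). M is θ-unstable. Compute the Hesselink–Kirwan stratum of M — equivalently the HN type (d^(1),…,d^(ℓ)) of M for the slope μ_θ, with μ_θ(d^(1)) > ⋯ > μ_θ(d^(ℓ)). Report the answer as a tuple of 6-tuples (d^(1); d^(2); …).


Via rank(M_{q-1}∘⋯∘M_p): M ≅ I[1,6], I[2,2]^3.
μ_θ-semistable layers: μ^(1)=16; μ^(2)=-8

((0, 3, 0, 0, 0, 0); (1, 1, 1, 1, 1, 1))


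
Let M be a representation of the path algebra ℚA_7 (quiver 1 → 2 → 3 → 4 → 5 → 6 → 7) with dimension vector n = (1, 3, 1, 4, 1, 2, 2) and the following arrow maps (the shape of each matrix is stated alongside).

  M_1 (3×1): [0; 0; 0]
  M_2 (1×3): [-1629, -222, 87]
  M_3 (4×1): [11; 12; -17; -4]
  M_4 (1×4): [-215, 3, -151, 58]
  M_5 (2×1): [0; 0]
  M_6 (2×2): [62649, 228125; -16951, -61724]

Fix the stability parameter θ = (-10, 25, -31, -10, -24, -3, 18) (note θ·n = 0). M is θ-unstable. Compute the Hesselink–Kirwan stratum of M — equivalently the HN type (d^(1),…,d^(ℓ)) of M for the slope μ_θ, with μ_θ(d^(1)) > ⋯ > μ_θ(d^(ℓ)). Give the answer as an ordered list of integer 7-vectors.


Barcode: M ≅ I[1,1], I[2,2]^2, I[2,5], I[4,4]^3, I[6,7]^2. HN layers by μ_θ (4 steps, strictly decreasing):
  μ^(1)=25; μ^(2)=18; μ^(3)=-3; μ^(4)=-10

((0, 2, 0, 0, 0, 0, 0); (0, 0, 0, 0, 0, 0, 2); (0, 0, 0, 0, 0, 2, 0); (1, 1, 1, 4, 1, 0, 0))


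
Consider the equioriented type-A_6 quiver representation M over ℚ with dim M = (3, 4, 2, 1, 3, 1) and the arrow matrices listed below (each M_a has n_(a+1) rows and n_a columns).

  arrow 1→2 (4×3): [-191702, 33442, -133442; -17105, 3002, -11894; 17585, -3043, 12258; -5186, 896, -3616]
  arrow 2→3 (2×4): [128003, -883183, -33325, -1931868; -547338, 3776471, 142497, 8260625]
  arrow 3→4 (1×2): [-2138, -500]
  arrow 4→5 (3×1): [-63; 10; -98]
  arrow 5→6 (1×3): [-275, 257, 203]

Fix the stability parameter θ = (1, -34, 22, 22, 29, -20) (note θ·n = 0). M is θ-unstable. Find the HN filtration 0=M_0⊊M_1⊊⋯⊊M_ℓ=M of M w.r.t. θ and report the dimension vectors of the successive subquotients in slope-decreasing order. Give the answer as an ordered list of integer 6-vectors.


Barcode: M ≅ I[1,2], I[1,3], I[1,6], I[2,2], I[5,5]^2. HN layers by μ_θ (5 steps, strictly decreasing):
  μ^(1)=29; μ^(2)=22; μ^(3)=53/4; μ^(4)=-33/2; μ^(5)=-34

((0, 0, 0, 0, 2, 0); (0, 0, 1, 0, 0, 0); (0, 0, 1, 1, 1, 1); (3, 3, 0, 0, 0, 0); (0, 1, 0, 0, 0, 0))


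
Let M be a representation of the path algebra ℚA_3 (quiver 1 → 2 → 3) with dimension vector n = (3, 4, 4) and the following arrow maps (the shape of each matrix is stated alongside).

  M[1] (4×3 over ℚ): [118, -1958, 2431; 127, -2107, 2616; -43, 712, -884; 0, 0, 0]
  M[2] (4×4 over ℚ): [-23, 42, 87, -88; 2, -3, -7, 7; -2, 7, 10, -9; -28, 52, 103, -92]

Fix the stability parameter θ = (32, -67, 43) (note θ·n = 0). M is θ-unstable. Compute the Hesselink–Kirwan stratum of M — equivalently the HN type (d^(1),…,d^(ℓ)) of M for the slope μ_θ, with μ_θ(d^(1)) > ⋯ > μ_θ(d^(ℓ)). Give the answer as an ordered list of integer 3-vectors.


Via rank(M_{q-1}∘⋯∘M_p): M ≅ I[1,3]^3, I[2,3].
μ_θ-semistable layers: μ^(1)=43; μ^(2)=-35/2; μ^(3)=-67

((0, 0, 4); (3, 3, 0); (0, 1, 0))


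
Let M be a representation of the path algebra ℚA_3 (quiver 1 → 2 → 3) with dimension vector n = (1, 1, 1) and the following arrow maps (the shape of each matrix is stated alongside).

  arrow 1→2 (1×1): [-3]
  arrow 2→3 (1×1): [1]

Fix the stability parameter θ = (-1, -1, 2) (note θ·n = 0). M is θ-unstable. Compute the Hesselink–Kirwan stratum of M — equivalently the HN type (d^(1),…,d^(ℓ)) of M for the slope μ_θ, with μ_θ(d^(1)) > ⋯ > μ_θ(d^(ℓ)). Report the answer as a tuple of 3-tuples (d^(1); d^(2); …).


Interval decomposition of M: I[1,3].
HN type (ℓ=2): μ^(1)=2; μ^(2)=-1

((0, 0, 1); (1, 1, 0))
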